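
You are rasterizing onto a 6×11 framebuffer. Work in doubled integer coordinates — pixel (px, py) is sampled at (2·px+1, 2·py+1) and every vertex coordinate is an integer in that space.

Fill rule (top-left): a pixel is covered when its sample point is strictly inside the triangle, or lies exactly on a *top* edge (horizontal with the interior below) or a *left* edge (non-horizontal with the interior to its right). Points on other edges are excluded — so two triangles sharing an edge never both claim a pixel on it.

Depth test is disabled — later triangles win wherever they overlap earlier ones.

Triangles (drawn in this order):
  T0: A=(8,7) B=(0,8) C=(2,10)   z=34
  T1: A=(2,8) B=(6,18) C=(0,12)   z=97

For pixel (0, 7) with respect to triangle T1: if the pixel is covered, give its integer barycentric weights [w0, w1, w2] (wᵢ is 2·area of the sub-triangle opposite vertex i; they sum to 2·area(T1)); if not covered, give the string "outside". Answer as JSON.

T0:
  2·area = 18  (B↔C swapped to make it positive)
  edge (8, 7)→(2, 10): d=(-6,3) right/bottom  bias=-1
  edge (2, 10)→(0, 8): d=(-2,-2) top-left  bias=+0
  edge (0, 8)→(8, 7): d=(8,-1) top-left  bias=+0
    (0,4)@(1, 9): e=[9,0,9] → X  [on edge]
    (1,4)@(3, 9): e=[3,4,11] → X
    (2,4)@(5, 9): e=[-3,8,13] → .
    (0,5)@(1, 11): e=[-3,-4,25] → .
    (1,5)@(3, 11): e=[-9,0,27] → .  [on edge]
    (2,6)@(5, 13): e=[-27,0,45] → .  [on edge]
    (3,7)@(7, 15): e=[-45,0,63] → .  [on edge]
    (4,8)@(9, 17): e=[-63,0,81] → .  [on edge]
    (5,9)@(11, 19): e=[-81,0,99] → .  [on edge]
  covered (2 px):
    . . . . . .
    . . . . . .
    . . . . . .
    . . . . . .
    X X . . . .
    . . . . . .
    . . . . . .
    . . . . . .
    . . . . . .
    . . . . . .
    . . . . . .
T1:
  2·area = 36
  edge (2, 8)→(6, 18): d=(4,10) right/bottom  bias=-1
  edge (6, 18)→(0, 12): d=(-6,-6) top-left  bias=+0
  edge (0, 12)→(2, 8): d=(2,-4) top-left  bias=+0
    (0,5)@(1, 11): e=[22,12,2] → X
    (1,5)@(3, 11): e=[2,24,10] → X
    (2,5)@(5, 11): e=[-18,36,18] → .
    (0,6)@(1, 13): e=[30,0,6] → X  [on edge]
    (2,6)@(5, 13): e=[-10,24,22] → .
    (0,7)@(1, 15): e=[38,-12,10] → .
    (1,7)@(3, 15): e=[18,0,18] → X  [on edge]
    (2,7)@(5, 15): e=[-2,12,26] → .
    (1,8)@(3, 17): e=[26,-12,22] → .
    (2,8)@(5, 17): e=[6,0,30] → X  [on edge]
    (3,8)@(7, 17): e=[-14,12,38] → .
    (2,9)@(5, 19): e=[14,-12,34] → .
    (3,9)@(7, 19): e=[-6,0,42] → .  [on edge]
    (4,10)@(9, 21): e=[-18,0,54] → .  [on edge]
  covered (6 px):
    . . . . . .
    . . . . . .
    . . . . . .
    . . . . . .
    . . . . . .
    X X . . . .
    X X . . . .
    . X . . . .
    . . X . . .
    . . . . . .
    . . . . . .

Answer: "outside"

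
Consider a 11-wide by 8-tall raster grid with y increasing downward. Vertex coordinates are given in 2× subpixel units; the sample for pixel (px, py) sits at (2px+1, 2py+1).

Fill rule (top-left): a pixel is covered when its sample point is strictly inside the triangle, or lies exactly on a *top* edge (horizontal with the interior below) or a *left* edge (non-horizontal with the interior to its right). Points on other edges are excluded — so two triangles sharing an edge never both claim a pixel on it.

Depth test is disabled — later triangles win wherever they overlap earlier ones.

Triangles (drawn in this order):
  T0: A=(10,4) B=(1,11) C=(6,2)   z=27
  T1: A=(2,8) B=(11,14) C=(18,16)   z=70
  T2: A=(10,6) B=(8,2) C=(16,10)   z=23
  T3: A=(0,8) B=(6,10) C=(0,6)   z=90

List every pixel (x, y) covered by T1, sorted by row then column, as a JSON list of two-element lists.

T0:
  2·area = 46
  edge (10, 4)→(1, 11): d=(-9,7) right/bottom  bias=-1
  edge (1, 11)→(6, 2): d=(5,-9) top-left  bias=+0
  edge (6, 2)→(10, 4): d=(4,2) right/bottom  bias=-1
    (3,1)@(7, 3): e=[30,14,2] → █
    (4,1)@(9, 3): e=[16,32,-2] → ·
    (2,2)@(5, 5): e=[26,6,14] → █
    (4,2)@(9, 5): e=[-2,42,6] → ·
    (2,3)@(5, 7): e=[8,16,22] → █
    (3,3)@(7, 7): e=[-6,34,18] → ·
    (1,4)@(3, 9): e=[4,8,34] → █
    (2,4)@(5, 9): e=[-10,26,30] → ·
    (0,5)@(1, 11): e=[0,0,46] → ·  [on edge]
    (1,5)@(3, 11): e=[-14,18,42] → ·
  covered (5 px):
    · · · · · · · · · · ·
    · · · █ · · · · · · ·
    · · █ █ · · · · · · ·
    · · █ · · · · · · · ·
    · █ · · · · · · · · ·
    · · · · · · · · · · ·
    · · · · · · · · · · ·
    · · · · · · · · · · ·
T1:
  2·area = 24  (B↔C swapped to make it positive)
  edge (2, 8)→(18, 16): d=(16,8) right/bottom  bias=-1
  edge (18, 16)→(11, 14): d=(-7,-2) top-left  bias=+0
  edge (11, 14)→(2, 8): d=(-9,-6) top-left  bias=+0
    (3,5)@(7, 11): e=[8,13,3] → █
    (4,5)@(9, 11): e=[-8,17,15] → ·
    (3,6)@(7, 13): e=[40,-1,-15] → ·
    (5,6)@(11, 13): e=[8,7,9] → █
    (6,6)@(13, 13): e=[-8,11,21] → ·
    (5,7)@(11, 15): e=[40,-7,-9] → ·
    (7,7)@(15, 15): e=[8,1,15] → █
    (8,7)@(17, 15): e=[-8,5,27] → ·
  covered (3 px):
    · · · · · · · · · · ·
    · · · · · · · · · · ·
    · · · · · · · · · · ·
    · · · · · · · · · · ·
    · · · · · · · · · · ·
    · · · █ · · · · · · ·
    · · · · · █ · · · · ·
    · · · · · · · █ · · ·
T2:
  2·area = 16
  edge (10, 6)→(8, 2): d=(-2,-4) top-left  bias=+0
  edge (8, 2)→(16, 10): d=(8,8) right/bottom  bias=-1
  edge (16, 10)→(10, 6): d=(-6,-4) top-left  bias=+0
    (3,0)@(7, 1): e=[-2,0,18] → ·  [on edge]
    (4,1)@(9, 3): e=[2,0,14] → ·  [on edge]
    (5,2)@(11, 5): e=[6,0,10] → ·  [on edge]
    (6,3)@(13, 7): e=[10,0,6] → ·  [on edge]
    (7,4)@(15, 9): e=[14,0,2] → ·  [on edge]
    (8,5)@(17, 11): e=[18,0,-2] → ·  [on edge]
    (9,6)@(19, 13): e=[22,0,-6] → ·  [on edge]
    (10,7)@(21, 15): e=[26,0,-10] → ·  [on edge]
  covered (0 px):
    · · · · · · · · · · ·
    · · · · · · · · · · ·
    · · · · · · · · · · ·
    · · · · · · · · · · ·
    · · · · · · · · · · ·
    · · · · · · · · · · ·
    · · · · · · · · · · ·
    · · · · · · · · · · ·
T3:
  2·area = 12  (B↔C swapped to make it positive)
  edge (0, 8)→(0, 6): d=(0,-2) top-left  bias=+0
  edge (0, 6)→(6, 10): d=(6,4) right/bottom  bias=-1
  edge (6, 10)→(0, 8): d=(-6,-2) top-left  bias=+0
    (0,3)@(1, 7): e=[2,2,8] → █
    (1,3)@(3, 7): e=[6,-6,12] → ·
    (0,4)@(1, 9): e=[2,14,-4] → ·
    (1,4)@(3, 9): e=[6,6,0] → █  [on edge]
    (2,4)@(5, 9): e=[10,-2,4] → ·
    (1,5)@(3, 11): e=[6,18,-12] → ·
    (4,5)@(9, 11): e=[18,-6,0] → ·  [on edge]
    (7,6)@(15, 13): e=[30,-18,0] → ·  [on edge]
    (10,7)@(21, 15): e=[42,-30,0] → ·  [on edge]
  covered (2 px):
    · · · · · · · · · · ·
    · · · · · · · · · · ·
    · · · · · · · · · · ·
    █ · · · · · · · · · ·
    · █ · · · · · · · · ·
    · · · · · · · · · · ·
    · · · · · · · · · · ·
    · · · · · · · · · · ·

Result: [[3,5],[5,6],[7,7]]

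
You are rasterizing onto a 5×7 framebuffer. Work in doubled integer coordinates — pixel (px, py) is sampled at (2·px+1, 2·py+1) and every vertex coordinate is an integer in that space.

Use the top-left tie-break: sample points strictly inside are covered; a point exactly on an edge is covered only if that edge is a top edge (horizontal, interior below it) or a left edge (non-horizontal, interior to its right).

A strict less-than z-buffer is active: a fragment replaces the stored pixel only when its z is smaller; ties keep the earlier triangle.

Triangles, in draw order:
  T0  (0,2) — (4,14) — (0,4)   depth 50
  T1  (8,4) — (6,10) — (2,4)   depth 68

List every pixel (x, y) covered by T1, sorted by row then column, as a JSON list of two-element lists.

T0:
  2·area = 8
  edge (0, 2)→(4, 14): d=(4,12) right/bottom  bias=-1
  edge (4, 14)→(0, 4): d=(-4,-10) top-left  bias=+0
  edge (0, 4)→(0, 2): d=(0,-2) top-left  bias=+0
    (0,2)@(1, 5): e=[0,6,2] → ·  [on edge]
    (1,5)@(3, 11): e=[0,2,6] → ·  [on edge]
  covered (0 px):
    · · · · ·
    · · · · ·
    · · · · ·
    · · · · ·
    · · · · ·
    · · · · ·
    · · · · ·
T1:
  2·area = 36
  edge (8, 4)→(6, 10): d=(-2,6) right/bottom  bias=-1
  edge (6, 10)→(2, 4): d=(-4,-6) top-left  bias=+0
  edge (2, 4)→(8, 4): d=(6,0) top-left  bias=+0
    (4,0)@(9, 1): e=[0,54,-18] → ·  [on edge]
    (1,2)@(3, 5): e=[28,2,6] → █
    (2,2)@(5, 5): e=[16,14,6] → █
    (3,2)@(7, 5): e=[4,26,6] → █
    (4,2)@(9, 5): e=[-8,38,6] → ·
    (1,3)@(3, 7): e=[24,-6,18] → ·
    (2,3)@(5, 7): e=[12,6,18] → █
    (3,3)@(7, 7): e=[0,18,18] → ·  [on edge]
    (2,4)@(5, 9): e=[8,-2,30] → ·
    (2,6)@(5, 13): e=[0,-18,54] → ·  [on edge]
  covered (4 px):
    · · · · ·
    · · · · ·
    · █ █ █ ·
    · · █ · ·
    · · · · ·
    · · · · ·
    · · · · ·

Result: [[1,2],[2,2],[3,2],[2,3]]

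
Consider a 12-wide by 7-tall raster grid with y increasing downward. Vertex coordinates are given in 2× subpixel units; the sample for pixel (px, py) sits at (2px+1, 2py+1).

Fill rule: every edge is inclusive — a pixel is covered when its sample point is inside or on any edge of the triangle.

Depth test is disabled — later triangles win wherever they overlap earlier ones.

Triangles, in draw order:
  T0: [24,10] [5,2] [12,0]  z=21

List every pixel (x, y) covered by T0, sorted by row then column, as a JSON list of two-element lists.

T0:
  2·area = 94
  edge (24, 10)→(5, 2): d=(-19,-8) inclusive
  edge (5, 2)→(12, 0): d=(7,-2) inclusive
  edge (12, 0)→(24, 10): d=(12,10) inclusive
    (4,0)@(9, 1): e=[51,1,42] → X
    (5,0)@(11, 1): e=[67,5,22] → X
    (6,0)@(13, 1): e=[83,9,2] → X
    (7,0)@(15, 1): e=[99,13,-18] → .
    (4,1)@(9, 3): e=[13,15,66] → X
    (7,1)@(15, 3): e=[61,27,6] → X
    (8,1)@(17, 3): e=[77,31,-14] → .
    (4,2)@(9, 5): e=[-25,29,90] → .
    (5,2)@(11, 5): e=[-9,33,70] → .
    (6,2)@(13, 5): e=[7,37,50] → X
    (8,2)@(17, 5): e=[39,45,10] → X
    (9,2)@(19, 5): e=[55,49,-10] → .
  covered (12 px):
    . . . . X X X . . . . .
    . . . . X X X X . . . .
    . . . . . . X X X . . .
    . . . . . . . . X X . .
    . . . . . . . . . . . .
    . . . . . . . . . . . .
    . . . . . . . . . . . .

Result: [[4,0],[5,0],[6,0],[4,1],[5,1],[6,1],[7,1],[6,2],[7,2],[8,2],[8,3],[9,3]]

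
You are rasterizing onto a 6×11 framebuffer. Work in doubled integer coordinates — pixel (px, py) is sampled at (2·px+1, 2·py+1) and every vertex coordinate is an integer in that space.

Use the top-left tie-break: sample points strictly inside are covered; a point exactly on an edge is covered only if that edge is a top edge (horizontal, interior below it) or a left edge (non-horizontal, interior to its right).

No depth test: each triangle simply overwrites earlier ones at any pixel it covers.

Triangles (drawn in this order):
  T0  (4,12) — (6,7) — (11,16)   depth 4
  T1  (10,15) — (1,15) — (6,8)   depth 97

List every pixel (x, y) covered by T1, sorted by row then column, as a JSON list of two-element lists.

T0:
  2·area = 43
  edge (4, 12)→(6, 7): d=(2,-5) top-left  bias=+0
  edge (6, 7)→(11, 16): d=(5,9) right/bottom  bias=-1
  edge (11, 16)→(4, 12): d=(-7,-4) top-left  bias=+0
    (3,4)@(7, 9): e=[9,1,33] → X
    (4,4)@(9, 9): e=[19,-17,41] → .
    (2,5)@(5, 11): e=[3,29,11] → X
    (4,5)@(9, 11): e=[23,-7,27] → .
    (2,6)@(5, 13): e=[7,39,-3] → .
    (3,6)@(7, 13): e=[17,21,5] → X
    (4,6)@(9, 13): e=[27,3,13] → X
    (5,6)@(11, 13): e=[37,-15,21] → .
    (3,7)@(7, 15): e=[21,31,-9] → .
    (4,7)@(9, 15): e=[31,13,-1] → .
  covered (5 px):
    . . . . . .
    . . . . . .
    . . . . . .
    . . . . . .
    . . . X . .
    . . X X . .
    . . . X X .
    . . . . . .
    . . . . . .
    . . . . . .
    . . . . . .
T1:
  2·area = 63
  edge (10, 15)→(1, 15): d=(-9,0) right/bottom  bias=-1
  edge (1, 15)→(6, 8): d=(5,-7) top-left  bias=+0
  edge (6, 8)→(10, 15): d=(4,7) right/bottom  bias=-1
    (5,0)@(11, 1): e=[126,0,-63] → .  [on edge]
    (2,5)@(5, 11): e=[36,8,19] → X
    (3,5)@(7, 11): e=[36,22,5] → X
    (4,5)@(9, 11): e=[36,36,-9] → .
    (1,6)@(3, 13): e=[18,4,41] → X
    (4,6)@(9, 13): e=[18,46,-1] → .
    (0,7)@(1, 15): e=[0,0,63] → .  [on edge]
    (1,7)@(3, 15): e=[0,14,49] → .  [on edge]
    (2,7)@(5, 15): e=[0,28,35] → .  [on edge]
    (3,7)@(7, 15): e=[0,42,21] → .  [on edge]
    (4,7)@(9, 15): e=[0,56,7] → .  [on edge]
    (5,7)@(11, 15): e=[0,70,-7] → .  [on edge]
  covered (5 px):
    . . . . . .
    . . . . . .
    . . . . . .
    . . . . . .
    . . . . . .
    . . X X . .
    . X X X . .
    . . . . . .
    . . . . . .
    . . . . . .
    . . . . . .

Final: [[2,5],[3,5],[1,6],[2,6],[3,6]]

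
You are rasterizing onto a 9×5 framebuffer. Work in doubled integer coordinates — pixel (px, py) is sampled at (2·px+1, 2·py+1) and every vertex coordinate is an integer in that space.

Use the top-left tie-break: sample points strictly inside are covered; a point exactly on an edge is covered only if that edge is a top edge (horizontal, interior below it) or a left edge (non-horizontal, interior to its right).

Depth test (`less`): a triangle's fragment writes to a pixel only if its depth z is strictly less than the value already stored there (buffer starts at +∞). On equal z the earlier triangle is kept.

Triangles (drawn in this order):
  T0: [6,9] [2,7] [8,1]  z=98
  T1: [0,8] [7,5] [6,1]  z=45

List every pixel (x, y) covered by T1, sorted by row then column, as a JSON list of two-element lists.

T0:
  2·area = 36
  edge (6, 9)→(2, 7): d=(-4,-2) top-left  bias=+0
  edge (2, 7)→(8, 1): d=(6,-6) top-left  bias=+0
  edge (8, 1)→(6, 9): d=(-2,8) right/bottom  bias=-1
    (3,1)@(7, 3): e=[26,6,4] → █
    (4,1)@(9, 3): e=[30,18,-12] → ·
    (2,2)@(5, 5): e=[14,6,16] → █
    (3,2)@(7, 5): e=[18,18,0] → ·  [on edge]
    (1,3)@(3, 7): e=[2,6,28] → █
    (3,3)@(7, 7): e=[10,30,-4] → ·
    (1,4)@(3, 9): e=[-6,18,24] → ·
    (2,4)@(5, 9): e=[-2,30,8] → ·
  covered (4 px):
    · · · · · · · · ·
    · · · █ · · · · ·
    · · █ · · · · · ·
    · █ █ · · · · · ·
    · · · · · · · · ·
T1:
  2·area = 31  (B↔C swapped to make it positive)
  edge (0, 8)→(6, 1): d=(6,-7) top-left  bias=+0
  edge (6, 1)→(7, 5): d=(1,4) right/bottom  bias=-1
  edge (7, 5)→(0, 8): d=(-7,3) right/bottom  bias=-1
    (2,1)@(5, 3): e=[5,6,20] → █
    (3,1)@(7, 3): e=[19,-2,14] → ·
    (1,2)@(3, 5): e=[3,16,12] → █
    (3,2)@(7, 5): e=[31,0,0] → ·  [on edge]
    (0,3)@(1, 7): e=[1,26,4] → █
    (1,3)@(3, 7): e=[15,18,-2] → ·
    (2,3)@(5, 7): e=[29,10,-8] → ·
    (0,4)@(1, 9): e=[13,28,-10] → ·
  covered (4 px):
    · · · · · · · · ·
    · · █ · · · · · ·
    · █ █ · · · · · ·
    █ · · · · · · · ·
    · · · · · · · · ·

Final: [[2,1],[1,2],[2,2],[0,3]]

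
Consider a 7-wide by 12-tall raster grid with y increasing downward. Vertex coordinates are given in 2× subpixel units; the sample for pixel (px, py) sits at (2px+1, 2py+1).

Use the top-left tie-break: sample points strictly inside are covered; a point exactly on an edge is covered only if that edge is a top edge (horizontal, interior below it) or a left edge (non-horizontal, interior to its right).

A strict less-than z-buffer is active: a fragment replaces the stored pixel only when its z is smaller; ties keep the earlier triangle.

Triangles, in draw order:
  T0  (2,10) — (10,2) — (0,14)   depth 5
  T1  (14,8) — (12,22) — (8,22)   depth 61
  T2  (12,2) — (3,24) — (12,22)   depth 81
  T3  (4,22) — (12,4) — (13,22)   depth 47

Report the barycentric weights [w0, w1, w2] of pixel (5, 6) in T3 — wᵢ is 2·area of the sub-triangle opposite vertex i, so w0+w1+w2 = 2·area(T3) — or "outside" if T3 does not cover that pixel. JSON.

T0:
  2·area = 16
  edge (2, 10)→(10, 2): d=(8,-8) top-left  bias=+0
  edge (10, 2)→(0, 14): d=(-10,12) right/bottom  bias=-1
  edge (0, 14)→(2, 10): d=(2,-4) top-left  bias=+0
    (5,0)@(11, 1): e=[0,-2,18] → .  [on edge]
    (4,1)@(9, 3): e=[0,2,14] → X  [on edge]
    (5,1)@(11, 3): e=[16,-22,22] → .
    (3,2)@(7, 5): e=[0,6,10] → X  [on edge]
    (4,2)@(9, 5): e=[16,-18,18] → .
    (2,3)@(5, 7): e=[0,10,6] → X  [on edge]
    (3,3)@(7, 7): e=[16,-14,14] → .
    (1,4)@(3, 9): e=[0,14,2] → X  [on edge]
    (2,4)@(5, 9): e=[16,-10,10] → .
    (0,5)@(1, 11): e=[0,18,-2] → .  [on edge]
    (1,5)@(3, 11): e=[16,-6,6] → .
  covered (4 px):
    . . . . . . .
    . . . . X . .
    . . . X . . .
    . . X . . . .
    . X . . . . .
    . . . . . . .
    . . . . . . .
    . . . . . . .
    . . . . . . .
    . . . . . . .
    . . . . . . .
    . . . . . . .
T1:
  2·area = 56
  edge (14, 8)→(12, 22): d=(-2,14) right/bottom  bias=-1
  edge (12, 22)→(8, 22): d=(-4,0) right/bottom  bias=-1
  edge (8, 22)→(14, 8): d=(6,-14) top-left  bias=+0
    (6,5)@(13, 11): e=[8,44,4] → X
    (6,6)@(13, 13): e=[4,36,16] → X
    (5,7)@(11, 15): e=[28,28,0] → X  [on edge]
    (6,7)@(13, 15): e=[0,28,28] → .  [on edge]
    (5,8)@(11, 17): e=[24,20,12] → X
    (6,8)@(13, 17): e=[-4,20,40] → .
    (5,9)@(11, 19): e=[20,12,24] → X
    (6,9)@(13, 19): e=[-8,12,52] → .
    (4,10)@(9, 21): e=[44,4,8] → X
    (6,10)@(13, 21): e=[-12,4,64] → .
    (4,11)@(9, 23): e=[40,-4,20] → .
    (5,11)@(11, 23): e=[12,-4,48] → .
  covered (7 px):
    . . . . . . .
    . . . . . . .
    . . . . . . .
    . . . . . . .
    . . . . . . .
    . . . . . . X
    . . . . . . X
    . . . . . X .
    . . . . . X .
    . . . . . X .
    . . . . X X .
    . . . . . . .
T2:
  2·area = 180  (B↔C swapped to make it positive)
  edge (12, 2)→(12, 22): d=(0,20) right/bottom  bias=-1
  edge (12, 22)→(3, 24): d=(-9,2) right/bottom  bias=-1
  edge (3, 24)→(12, 2): d=(9,-22) top-left  bias=+0
    (5,2)@(11, 5): e=[20,155,5] → X
    (6,2)@(13, 5): e=[-20,151,49] → .
    (5,3)@(11, 7): e=[20,137,23] → X
    (6,3)@(13, 7): e=[-20,133,67] → .
    (5,4)@(11, 9): e=[20,119,41] → X
    (6,4)@(13, 9): e=[-20,115,85] → .
    (4,5)@(9, 11): e=[60,105,15] → X
    (6,5)@(13, 11): e=[-20,97,103] → .
    (4,6)@(9, 13): e=[60,87,33] → X
    (6,6)@(13, 13): e=[-20,79,121] → .
    (3,7)@(7, 15): e=[100,73,7] → X
    (6,7)@(13, 15): e=[-20,61,139] → .
  covered (22 px):
    . . . . . . .
    . . . . . . .
    . . . . . X .
    . . . . . X .
    . . . . . X .
    . . . . X X .
    . . . . X X .
    . . . X X X .
    . . . X X X .
    . . . X X X .
    . . X X X X .
    . . X X . . .
T3:
  2·area = 162
  edge (4, 22)→(12, 4): d=(8,-18) top-left  bias=+0
  edge (12, 4)→(13, 22): d=(1,18) right/bottom  bias=-1
  edge (13, 22)→(4, 22): d=(-9,0) right/bottom  bias=-1
    (5,3)@(11, 7): e=[6,21,135] → X
    (6,3)@(13, 7): e=[42,-15,135] → .
    (5,4)@(11, 9): e=[22,23,117] → X
    (6,4)@(13, 9): e=[58,-13,117] → .
    (4,5)@(9, 11): e=[2,61,99] → X
    (6,5)@(13, 11): e=[74,-11,99] → .
    (4,6)@(9, 13): e=[18,63,81] → X
    (6,6)@(13, 13): e=[90,-9,81] → .
    (4,7)@(9, 15): e=[34,65,63] → X
    (6,7)@(13, 15): e=[106,-7,63] → .
    (3,8)@(7, 17): e=[14,103,45] → X
    (6,8)@(13, 17): e=[122,-5,45] → .
  covered (18 px):
    . . . . . . .
    . . . . . . .
    . . . . . . .
    . . . . . X .
    . . . . . X .
    . . . . X X .
    . . . . X X .
    . . . . X X .
    . . . X X X .
    . . . X X X .
    . . X X X X .
    . . . . . . .

Result: [27,81,54]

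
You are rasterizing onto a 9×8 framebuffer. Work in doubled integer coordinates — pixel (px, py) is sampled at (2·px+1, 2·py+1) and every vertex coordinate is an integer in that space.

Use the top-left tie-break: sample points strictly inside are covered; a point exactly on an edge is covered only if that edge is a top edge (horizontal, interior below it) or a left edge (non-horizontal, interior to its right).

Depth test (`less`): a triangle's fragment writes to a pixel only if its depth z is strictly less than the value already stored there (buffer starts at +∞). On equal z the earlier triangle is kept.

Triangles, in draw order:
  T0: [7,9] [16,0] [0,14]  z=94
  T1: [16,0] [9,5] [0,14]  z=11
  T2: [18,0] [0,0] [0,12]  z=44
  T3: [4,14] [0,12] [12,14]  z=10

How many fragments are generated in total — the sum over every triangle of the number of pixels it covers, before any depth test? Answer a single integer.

T0:
  2·area = 18  (B↔C swapped to make it positive)
  edge (7, 9)→(0, 14): d=(-7,5) right/bottom  bias=-1
  edge (0, 14)→(16, 0): d=(16,-14) top-left  bias=+0
  edge (16, 0)→(7, 9): d=(-9,9) right/bottom  bias=-1
    (7,0)@(15, 1): e=[16,2,0] → .  [on edge]
    (6,1)@(13, 3): e=[12,6,0] → .  [on edge]
    (5,2)@(11, 5): e=[8,10,0] → .  [on edge]
    (4,3)@(9, 7): e=[4,14,0] → .  [on edge]
    (3,4)@(7, 9): e=[0,18,0] → .  [on edge]
    (2,5)@(5, 11): e=[-4,22,0] → .  [on edge]
    (1,6)@(3, 13): e=[-8,26,0] → .  [on edge]
    (0,7)@(1, 15): e=[-12,30,0] → .  [on edge]
  covered (0 px):
    . . . . . . . . .
    . . . . . . . . .
    . . . . . . . . .
    . . . . . . . . .
    . . . . . . . . .
    . . . . . . . . .
    . . . . . . . . .
    . . . . . . . . .
T1:
  2·area = 18  (B↔C swapped to make it positive)
  edge (16, 0)→(0, 14): d=(-16,14) right/bottom  bias=-1
  edge (0, 14)→(9, 5): d=(9,-9) top-left  bias=+0
  edge (9, 5)→(16, 0): d=(7,-5) top-left  bias=+0
    (6,0)@(13, 1): e=[26,0,-8] → .  [on edge]
    (5,1)@(11, 3): e=[22,0,-4] → .  [on edge]
    (4,2)@(9, 5): e=[18,0,0] → X  [on edge]
    (5,2)@(11, 5): e=[-10,18,10] → .
    (3,3)@(7, 7): e=[14,0,4] → X  [on edge]
    (4,3)@(9, 7): e=[-14,18,14] → .
    (2,4)@(5, 9): e=[10,0,8] → X  [on edge]
    (3,4)@(7, 9): e=[-18,18,18] → .
    (1,5)@(3, 11): e=[6,0,12] → X  [on edge]
    (2,5)@(5, 11): e=[-22,18,22] → .
    (0,6)@(1, 13): e=[2,0,16] → X  [on edge]
    (1,6)@(3, 13): e=[-26,18,26] → .
  covered (5 px):
    . . . . . . . . .
    . . . . . . . . .
    . . . . X . . . .
    . . . X . . . . .
    . . X . . . . . .
    . X . . . . . . .
    X . . . . . . . .
    . . . . . . . . .
T2:
  2·area = 216  (B↔C swapped to make it positive)
  edge (18, 0)→(0, 12): d=(-18,12) right/bottom  bias=-1
  edge (0, 12)→(0, 0): d=(0,-12) top-left  bias=+0
  edge (0, 0)→(18, 0): d=(18,0) top-left  bias=+0
    (0,0)@(1, 1): e=[186,12,18] → X
    (1,0)@(3, 1): e=[162,36,18] → X
    (2,0)@(5, 1): e=[138,60,18] → X
    (3,0)@(7, 1): e=[114,84,18] → X
    (4,0)@(9, 1): e=[90,108,18] → X
    (5,0)@(11, 1): e=[66,132,18] → X
    (6,0)@(13, 1): e=[42,156,18] → X
    (7,0)@(15, 1): e=[18,180,18] → X
    (8,0)@(17, 1): e=[-6,204,18] → .
    (0,1)@(1, 3): e=[150,12,54] → X
    (7,1)@(15, 3): e=[-18,180,54] → .
    (0,2)@(1, 5): e=[114,12,90] → X
  covered (27 px):
    X X X X X X X X .
    X X X X X X X . .
    X X X X X . . . .
    X X X X . . . . .
    X X . . . . . . .
    X . . . . . . . .
    . . . . . . . . .
    . . . . . . . . .
T3:
  2·area = 16
  edge (4, 14)→(0, 12): d=(-4,-2) top-left  bias=+0
  edge (0, 12)→(12, 14): d=(12,2) right/bottom  bias=-1
  edge (12, 14)→(4, 14): d=(-8,0) right/bottom  bias=-1
    (1,6)@(3, 13): e=[2,6,8] → X
    (2,6)@(5, 13): e=[6,2,8] → X
    (3,6)@(7, 13): e=[10,-2,8] → .
    (1,7)@(3, 15): e=[-6,30,-8] → .
    (2,7)@(5, 15): e=[-2,26,-8] → .
  covered (2 px):
    . . . . . . . . .
    . . . . . . . . .
    . . . . . . . . .
    . . . . . . . . .
    . . . . . . . . .
    . . . . . . . . .
    . X X . . . . . .
    . . . . . . . . .

Final: 34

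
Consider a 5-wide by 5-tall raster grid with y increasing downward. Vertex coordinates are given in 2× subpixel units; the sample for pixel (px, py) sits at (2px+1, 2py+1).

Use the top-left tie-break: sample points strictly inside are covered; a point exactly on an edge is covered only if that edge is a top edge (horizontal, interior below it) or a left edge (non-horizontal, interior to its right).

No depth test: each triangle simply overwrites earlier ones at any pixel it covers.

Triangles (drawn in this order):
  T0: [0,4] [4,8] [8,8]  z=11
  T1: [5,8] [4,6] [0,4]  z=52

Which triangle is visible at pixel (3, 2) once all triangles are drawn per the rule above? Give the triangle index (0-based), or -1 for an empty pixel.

T0:
  2·area = 16  (B↔C swapped to make it positive)
  edge (0, 4)→(8, 8): d=(8,4) right/bottom  bias=-1
  edge (8, 8)→(4, 8): d=(-4,0) right/bottom  bias=-1
  edge (4, 8)→(0, 4): d=(-4,-4) top-left  bias=+0
    (0,2)@(1, 5): e=[4,12,0] → █  [on edge]
    (1,2)@(3, 5): e=[-4,12,8] → ·
    (0,3)@(1, 7): e=[20,4,-8] → ·
    (1,3)@(3, 7): e=[12,4,0] → █  [on edge]
    (2,3)@(5, 7): e=[4,4,8] → █
    (3,3)@(7, 7): e=[-4,4,16] → ·
    (1,4)@(3, 9): e=[28,-4,-8] → ·
    (2,4)@(5, 9): e=[20,-4,0] → ·  [on edge]
  covered (3 px):
    · · · · ·
    · · · · ·
    █ · · · ·
    · █ █ · ·
    · · · · ·
T1:
  2·area = 6  (B↔C swapped to make it positive)
  edge (5, 8)→(0, 4): d=(-5,-4) top-left  bias=+0
  edge (0, 4)→(4, 6): d=(4,2) right/bottom  bias=-1
  edge (4, 6)→(5, 8): d=(1,2) right/bottom  bias=-1
  covered (0 px):
    · · · · ·
    · · · · ·
    · · · · ·
    · · · · ·
    · · · · ·

Z-buffer (winner per pixel, '.' = empty):
  . . . . .
  . . . . .
  0 . . . .
  . 0 0 . .
  . . . . .

Answer: -1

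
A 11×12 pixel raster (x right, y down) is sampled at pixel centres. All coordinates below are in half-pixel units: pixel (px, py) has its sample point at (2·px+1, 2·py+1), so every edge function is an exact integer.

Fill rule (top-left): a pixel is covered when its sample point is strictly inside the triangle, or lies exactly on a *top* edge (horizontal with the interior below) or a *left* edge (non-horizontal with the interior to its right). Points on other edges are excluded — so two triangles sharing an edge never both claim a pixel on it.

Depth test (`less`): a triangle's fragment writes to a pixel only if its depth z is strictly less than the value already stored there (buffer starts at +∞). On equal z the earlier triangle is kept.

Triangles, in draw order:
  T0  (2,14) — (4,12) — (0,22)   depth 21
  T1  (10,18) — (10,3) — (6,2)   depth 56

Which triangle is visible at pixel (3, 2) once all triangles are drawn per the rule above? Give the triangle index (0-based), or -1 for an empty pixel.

T0:
  2·area = 12
  edge (2, 14)→(4, 12): d=(2,-2) top-left  bias=+0
  edge (4, 12)→(0, 22): d=(-4,10) right/bottom  bias=-1
  edge (0, 22)→(2, 14): d=(2,-8) top-left  bias=+0
    (7,0)@(15, 1): e=[0,-66,78] → ·  [on edge]
    (6,1)@(13, 3): e=[0,-54,66] → ·  [on edge]
    (5,2)@(11, 5): e=[0,-42,54] → ·  [on edge]
    (4,3)@(9, 7): e=[0,-30,42] → ·  [on edge]
    (3,4)@(7, 9): e=[0,-18,30] → ·  [on edge]
    (2,5)@(5, 11): e=[0,-6,18] → ·  [on edge]
    (1,6)@(3, 13): e=[0,6,6] → █  [on edge]
    (2,6)@(5, 13): e=[4,-14,22] → ·
    (0,7)@(1, 15): e=[0,18,-6] → ·  [on edge]
    (1,7)@(3, 15): e=[4,-2,10] → ·
    (0,9)@(1, 19): e=[8,2,2] → █
    (1,9)@(3, 19): e=[12,-18,18] → ·
  covered (2 px):
    · · · · · · · · · · ·
    · · · · · · · · · · ·
    · · · · · · · · · · ·
    · · · · · · · · · · ·
    · · · · · · · · · · ·
    · · · · · · · · · · ·
    · █ · · · · · · · · ·
    · · · · · · · · · · ·
    · · · · · · · · · · ·
    █ · · · · · · · · · ·
    · · · · · · · · · · ·
    · · · · · · · · · · ·
T1:
  2·area = 60  (B↔C swapped to make it positive)
  edge (10, 18)→(6, 2): d=(-4,-16) top-left  bias=+0
  edge (6, 2)→(10, 3): d=(4,1) right/bottom  bias=-1
  edge (10, 3)→(10, 18): d=(0,15) right/bottom  bias=-1
    (3,1)@(7, 3): e=[12,3,45] → █
    (4,1)@(9, 3): e=[44,1,15] → █
    (5,1)@(11, 3): e=[76,-1,-15] → ·
    (3,2)@(7, 5): e=[4,11,45] → █
    (5,2)@(11, 5): e=[68,7,-15] → ·
    (3,3)@(7, 7): e=[-4,19,45] → ·
    (4,3)@(9, 7): e=[28,17,15] → █
    (5,3)@(11, 7): e=[60,15,-15] → ·
    (4,4)@(9, 9): e=[20,25,15] → █
    (5,4)@(11, 9): e=[52,23,-15] → ·
    (4,5)@(9, 11): e=[12,33,15] → █
    (5,5)@(11, 11): e=[44,31,-15] → ·
  covered (8 px):
    · · · · · · · · · · ·
    · · · █ █ · · · · · ·
    · · · █ █ · · · · · ·
    · · · · █ · · · · · ·
    · · · · █ · · · · · ·
    · · · · █ · · · · · ·
    · · · · █ · · · · · ·
    · · · · · · · · · · ·
    · · · · · · · · · · ·
    · · · · · · · · · · ·
    · · · · · · · · · · ·
    · · · · · · · · · · ·

Z-buffer (winner per pixel, '.' = empty):
  . . . . . . . . . . .
  . . . 1 1 . . . . . .
  . . . 1 1 . . . . . .
  . . . . 1 . . . . . .
  . . . . 1 . . . . . .
  . . . . 1 . . . . . .
  . 0 . . 1 . . . . . .
  . . . . . . . . . . .
  . . . . . . . . . . .
  0 . . . . . . . . . .
  . . . . . . . . . . .
  . . . . . . . . . . .

Result: 1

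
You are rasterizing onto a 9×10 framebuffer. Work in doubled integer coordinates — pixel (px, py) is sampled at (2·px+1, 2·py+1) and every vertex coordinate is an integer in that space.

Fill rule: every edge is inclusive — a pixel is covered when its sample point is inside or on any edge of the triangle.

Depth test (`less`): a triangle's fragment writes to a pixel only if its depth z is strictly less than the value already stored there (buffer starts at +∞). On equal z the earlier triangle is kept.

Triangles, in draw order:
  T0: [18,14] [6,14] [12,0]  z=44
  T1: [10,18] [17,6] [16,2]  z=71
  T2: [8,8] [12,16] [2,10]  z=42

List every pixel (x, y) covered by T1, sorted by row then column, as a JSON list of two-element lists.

T0:
  2·area = 168
  edge (18, 14)→(6, 14): d=(-12,0) inclusive
  edge (6, 14)→(12, 0): d=(6,-14) inclusive
  edge (12, 0)→(18, 14): d=(6,14) inclusive
    (5,1)@(11, 3): e=[132,4,32] → #
    (6,1)@(13, 3): e=[132,32,4] → #
    (7,1)@(15, 3): e=[132,60,-24] → ·
    (5,2)@(11, 5): e=[108,16,44] → #
    (7,2)@(15, 5): e=[108,72,-12] → ·
    (4,3)@(9, 7): e=[84,0,84] → #  [on edge]
    (7,3)@(15, 7): e=[84,84,0] → #  [on edge]
    (8,3)@(17, 7): e=[84,112,-28] → ·
    (4,4)@(9, 9): e=[60,12,96] → #
    (8,4)@(17, 9): e=[60,124,-16] → ·
    (4,5)@(9, 11): e=[36,24,108] → #
    (8,5)@(17, 11): e=[36,136,-4] → ·
  covered (22 px):
    · · · · · · · · ·
    · · · · · # # · ·
    · · · · · # # · ·
    · · · · # # # # ·
    · · · · # # # # ·
    · · · · # # # # ·
    · · · # # # # # #
    · · · · · · · · ·
    · · · · · · · · ·
    · · · · · · · · ·
T1:
  2·area = 40  (B↔C swapped to make it positive)
  edge (10, 18)→(16, 2): d=(6,-16) inclusive
  edge (16, 2)→(17, 6): d=(1,4) inclusive
  edge (17, 6)→(10, 18): d=(-7,12) inclusive
    (7,2)@(15, 5): e=[2,7,31] → #
    (8,2)@(17, 5): e=[34,-1,7] → ·
    (7,3)@(15, 7): e=[14,9,17] → #
    (8,3)@(17, 7): e=[46,1,-7] → ·
    (7,4)@(15, 9): e=[26,11,3] → #
    (8,4)@(17, 9): e=[58,3,-21] → ·
    (6,5)@(13, 11): e=[6,21,13] → #
    (7,5)@(15, 11): e=[38,13,-11] → ·
    (6,6)@(13, 13): e=[18,23,-1] → ·
  covered (4 px):
    · · · · · · · · ·
    · · · · · · · · ·
    · · · · · · · # ·
    · · · · · · · # ·
    · · · · · · · # ·
    · · · · · · # · ·
    · · · · · · · · ·
    · · · · · · · · ·
    · · · · · · · · ·
    · · · · · · · · ·
T2:
  2·area = 56
  edge (8, 8)→(12, 16): d=(4,8) inclusive
  edge (12, 16)→(2, 10): d=(-10,-6) inclusive
  edge (2, 10)→(8, 8): d=(6,-2) inclusive
    (8,2)@(17, 5): e=[-84,140,0] → ·  [on edge]
    (5,3)@(11, 7): e=[-28,84,0] → ·  [on edge]
    (2,4)@(5, 9): e=[28,28,0] → #  [on edge]
    (3,4)@(7, 9): e=[12,40,4] → #
    (4,4)@(9, 9): e=[-4,52,8] → ·
    (2,5)@(5, 11): e=[36,8,12] → #
    (4,5)@(9, 11): e=[4,32,20] → #
    (5,5)@(11, 11): e=[-12,44,24] → ·
    (2,6)@(5, 13): e=[44,-12,24] → ·
    (3,6)@(7, 13): e=[28,0,28] → #  [on edge]
    (5,6)@(11, 13): e=[-4,24,36] → ·
    (3,7)@(7, 15): e=[36,-20,40] → ·
    (8,9)@(17, 19): e=[-28,0,84] → ·  [on edge]
  covered (8 px):
    · · · · · · · · ·
    · · · · · · · · ·
    · · · · · · · · ·
    · · · · · · · · ·
    · · # # · · · · ·
    · · # # # · · · ·
    · · · # # · · · ·
    · · · · · # · · ·
    · · · · · · · · ·
    · · · · · · · · ·

Final: [[7,2],[7,3],[7,4],[6,5]]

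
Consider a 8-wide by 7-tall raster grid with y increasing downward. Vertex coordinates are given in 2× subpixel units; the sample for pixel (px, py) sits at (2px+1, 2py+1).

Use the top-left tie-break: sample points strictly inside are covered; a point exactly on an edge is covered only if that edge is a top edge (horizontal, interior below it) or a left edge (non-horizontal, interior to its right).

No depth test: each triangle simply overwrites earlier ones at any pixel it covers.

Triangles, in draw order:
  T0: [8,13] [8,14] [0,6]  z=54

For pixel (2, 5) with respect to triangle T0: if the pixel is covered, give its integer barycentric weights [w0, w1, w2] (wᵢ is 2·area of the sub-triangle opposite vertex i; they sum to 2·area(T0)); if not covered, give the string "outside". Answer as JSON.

T0:
  2·area = 8
  edge (8, 13)→(8, 14): d=(0,1) right/bottom  bias=-1
  edge (8, 14)→(0, 6): d=(-8,-8) top-left  bias=+0
  edge (0, 6)→(8, 13): d=(8,7) right/bottom  bias=-1
    (0,3)@(1, 7): e=[7,0,1] → #  [on edge]
    (1,3)@(3, 7): e=[5,16,-13] → ·
    (0,4)@(1, 9): e=[7,-16,17] → ·
    (1,4)@(3, 9): e=[5,0,3] → #  [on edge]
    (2,4)@(5, 9): e=[3,16,-11] → ·
    (1,5)@(3, 11): e=[5,-16,19] → ·
    (2,5)@(5, 11): e=[3,0,5] → #  [on edge]
    (3,5)@(7, 11): e=[1,16,-9] → ·
    (2,6)@(5, 13): e=[3,-16,21] → ·
    (3,6)@(7, 13): e=[1,0,7] → #  [on edge]
    (4,6)@(9, 13): e=[-1,16,-7] → ·
  covered (4 px):
    · · · · · · · ·
    · · · · · · · ·
    · · · · · · · ·
    # · · · · · · ·
    · # · · · · · ·
    · · # · · · · ·
    · · · # · · · ·

Answer: [0,5,3]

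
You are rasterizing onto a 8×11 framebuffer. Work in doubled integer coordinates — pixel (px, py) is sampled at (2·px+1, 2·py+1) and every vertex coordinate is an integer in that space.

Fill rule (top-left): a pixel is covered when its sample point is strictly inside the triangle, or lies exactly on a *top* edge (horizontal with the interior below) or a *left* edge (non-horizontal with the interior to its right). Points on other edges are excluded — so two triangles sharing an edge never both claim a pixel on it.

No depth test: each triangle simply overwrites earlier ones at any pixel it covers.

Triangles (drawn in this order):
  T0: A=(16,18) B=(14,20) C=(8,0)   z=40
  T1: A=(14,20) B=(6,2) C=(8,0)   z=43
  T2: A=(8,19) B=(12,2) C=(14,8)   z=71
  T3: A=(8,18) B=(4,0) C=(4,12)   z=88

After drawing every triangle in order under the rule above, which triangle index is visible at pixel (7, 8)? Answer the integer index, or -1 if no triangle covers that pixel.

T0:
  2·area = 52
  edge (16, 18)→(14, 20): d=(-2,2) right/bottom  bias=-1
  edge (14, 20)→(8, 0): d=(-6,-20) top-left  bias=+0
  edge (8, 0)→(16, 18): d=(8,18) right/bottom  bias=-1
    (4,1)@(9, 3): e=[44,2,6] → #
    (5,1)@(11, 3): e=[40,42,-30] → ·
    (4,2)@(9, 5): e=[40,-10,22] → ·
    (5,3)@(11, 7): e=[32,18,2] → #
    (6,3)@(13, 7): e=[28,58,-34] → ·
    (5,4)@(11, 9): e=[28,6,18] → #
    (6,4)@(13, 9): e=[24,46,-18] → ·
    (5,5)@(11, 11): e=[24,-6,34] → ·
    (6,6)@(13, 13): e=[16,22,14] → #
    (7,6)@(15, 13): e=[12,62,-22] → ·
    (6,7)@(13, 15): e=[12,10,30] → #
    (7,7)@(15, 15): e=[8,50,-6] → ·
    (7,9)@(15, 19): e=[0,26,26] → ·  [on edge]
    (6,10)@(13, 21): e=[0,-26,78] → ·  [on edge]
  covered (6 px):
    · · · · · · · ·
    · · · · # · · ·
    · · · · · · · ·
    · · · · · # · ·
    · · · · · # · ·
    · · · · · · · ·
    · · · · · · # ·
    · · · · · · # ·
    · · · · · · · #
    · · · · · · · ·
    · · · · · · · ·
T1:
  2·area = 52
  edge (14, 20)→(6, 2): d=(-8,-18) top-left  bias=+0
  edge (6, 2)→(8, 0): d=(2,-2) top-left  bias=+0
  edge (8, 0)→(14, 20): d=(6,20) right/bottom  bias=-1
    (3,0)@(7, 1): e=[26,0,26] → #  [on edge]
    (4,0)@(9, 1): e=[62,4,-14] → ·
    (2,1)@(5, 3): e=[-26,0,78] → ·  [on edge]
    (3,1)@(7, 3): e=[10,4,38] → #
    (4,1)@(9, 3): e=[46,8,-2] → ·
    (1,2)@(3, 5): e=[-78,0,130] → ·  [on edge]
    (3,2)@(7, 5): e=[-6,8,50] → ·
    (4,2)@(9, 5): e=[30,12,10] → #
    (5,2)@(11, 5): e=[66,16,-30] → ·
    (0,3)@(1, 7): e=[-130,0,182] → ·  [on edge]
    (4,3)@(9, 7): e=[14,16,22] → #
    (5,3)@(11, 7): e=[50,20,-18] → ·
  covered (7 px):
    · · · # · · · ·
    · · · # · · · ·
    · · · · # · · ·
    · · · · # · · ·
    · · · · · · · ·
    · · · · · # · ·
    · · · · · # · ·
    · · · · · · · ·
    · · · · · · # ·
    · · · · · · · ·
    · · · · · · · ·
T2:
  2·area = 58
  edge (8, 19)→(12, 2): d=(4,-17) top-left  bias=+0
  edge (12, 2)→(14, 8): d=(2,6) right/bottom  bias=-1
  edge (14, 8)→(8, 19): d=(-6,11) right/bottom  bias=-1
    (6,2)@(13, 5): e=[29,0,29] → ·  [on edge]
    (5,3)@(11, 7): e=[3,16,39] → #
    (6,3)@(13, 7): e=[37,4,17] → #
    (7,3)@(15, 7): e=[71,-8,-5] → ·
    (5,4)@(11, 9): e=[11,20,27] → #
    (7,4)@(15, 9): e=[79,-4,-17] → ·
    (5,5)@(11, 11): e=[19,24,15] → #
    (6,5)@(13, 11): e=[53,12,-7] → ·
    (7,5)@(15, 11): e=[87,0,-29] → ·  [on edge]
    (5,6)@(11, 13): e=[27,28,3] → #
    (6,6)@(13, 13): e=[61,16,-19] → ·
    (4,7)@(9, 15): e=[1,44,13] → #
  covered (8 px):
    · · · · · · · ·
    · · · · · · · ·
    · · · · · · · ·
    · · · · · # # ·
    · · · · · # # ·
    · · · · · # · ·
    · · · · · # · ·
    · · · · # · · ·
    · · · · # · · ·
    · · · · · · · ·
    · · · · · · · ·
T3:
  2·area = 48  (B↔C swapped to make it positive)
  edge (8, 18)→(4, 12): d=(-4,-6) top-left  bias=+0
  edge (4, 12)→(4, 0): d=(0,-12) top-left  bias=+0
  edge (4, 0)→(8, 18): d=(4,18) right/bottom  bias=-1
    (2,2)@(5, 5): e=[34,12,2] → #
    (3,2)@(7, 5): e=[46,36,-34] → ·
    (2,3)@(5, 7): e=[26,12,10] → #
    (3,3)@(7, 7): e=[38,36,-26] → ·
    (2,4)@(5, 9): e=[18,12,18] → #
    (3,4)@(7, 9): e=[30,36,-18] → ·
    (2,5)@(5, 11): e=[10,12,26] → #
    (3,5)@(7, 11): e=[22,36,-10] → ·
    (2,6)@(5, 13): e=[2,12,34] → #
    (3,6)@(7, 13): e=[14,36,-2] → ·
    (2,7)@(5, 15): e=[-6,12,42] → ·
    (3,7)@(7, 15): e=[6,36,6] → #
  covered (6 px):
    · · · · · · · ·
    · · · · · · · ·
    · · # · · · · ·
    · · # · · · · ·
    · · # · · · · ·
    · · # · · · · ·
    · · # · · · · ·
    · · · # · · · ·
    · · · · · · · ·
    · · · · · · · ·
    · · · · · · · ·

Z-buffer (winner per pixel, '.' = empty):
  . . . 1 . . . .
  . . . 1 0 . . .
  . . 3 . 1 . . .
  . . 3 . 1 2 2 .
  . . 3 . . 2 2 .
  . . 3 . . 2 . .
  . . 3 . . 2 0 .
  . . . 3 2 . 0 .
  . . . . 2 . 1 0
  . . . . . . . .
  . . . . . . . .

Answer: 0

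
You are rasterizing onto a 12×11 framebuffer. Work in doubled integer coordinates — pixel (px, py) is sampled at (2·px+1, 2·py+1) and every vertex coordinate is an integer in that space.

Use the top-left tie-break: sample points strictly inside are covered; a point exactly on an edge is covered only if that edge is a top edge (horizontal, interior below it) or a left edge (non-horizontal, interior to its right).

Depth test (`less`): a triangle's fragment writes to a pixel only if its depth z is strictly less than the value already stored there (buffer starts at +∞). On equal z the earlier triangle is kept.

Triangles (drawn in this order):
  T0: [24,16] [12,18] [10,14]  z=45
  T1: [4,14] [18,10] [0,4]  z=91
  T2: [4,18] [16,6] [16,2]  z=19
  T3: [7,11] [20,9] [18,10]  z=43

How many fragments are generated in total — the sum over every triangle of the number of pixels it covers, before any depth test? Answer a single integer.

T0:
  2·area = 52
  edge (24, 16)→(12, 18): d=(-12,2) right/bottom  bias=-1
  edge (12, 18)→(10, 14): d=(-2,-4) top-left  bias=+0
  edge (10, 14)→(24, 16): d=(14,2) right/bottom  bias=-1
    (1,6)@(3, 13): e=[78,-26,0] → ·  [on edge]
    (5,7)@(11, 15): e=[38,2,12] → █
    (6,7)@(13, 15): e=[34,10,8] → █
    (7,7)@(15, 15): e=[30,18,4] → █
    (8,7)@(17, 15): e=[26,26,0] → ·  [on edge]
    (5,8)@(11, 17): e=[14,-2,40] → ·
    (6,8)@(13, 17): e=[10,6,36] → █
    (8,8)@(17, 17): e=[2,22,28] → █
    (9,8)@(19, 17): e=[-2,30,24] → ·
    (6,9)@(13, 19): e=[-14,2,64] → ·
    (7,9)@(15, 19): e=[-18,10,60] → ·
    (8,9)@(17, 19): e=[-22,18,56] → ·
  covered (6 px):
    · · · · · · · · · · · ·
    · · · · · · · · · · · ·
    · · · · · · · · · · · ·
    · · · · · · · · · · · ·
    · · · · · · · · · · · ·
    · · · · · · · · · · · ·
    · · · · · · · · · · · ·
    · · · · · █ █ █ · · · ·
    · · · · · · █ █ █ · · ·
    · · · · · · · · · · · ·
    · · · · · · · · · · · ·
T1:
  2·area = 156  (B↔C swapped to make it positive)
  edge (4, 14)→(0, 4): d=(-4,-10) top-left  bias=+0
  edge (0, 4)→(18, 10): d=(18,6) right/bottom  bias=-1
  edge (18, 10)→(4, 14): d=(-14,4) right/bottom  bias=-1
    (0,2)@(1, 5): e=[6,12,138] → █
    (1,2)@(3, 5): e=[26,0,130] → ·  [on edge]
    (0,3)@(1, 7): e=[-2,48,110] → ·
    (1,3)@(3, 7): e=[18,36,102] → █
    (2,3)@(5, 7): e=[38,24,94] → █
    (3,3)@(7, 7): e=[58,12,86] → █
    (4,3)@(9, 7): e=[78,0,78] → ·  [on edge]
    (1,4)@(3, 9): e=[10,72,74] → █
    (4,4)@(9, 9): e=[70,36,50] → █
    (5,4)@(11, 9): e=[90,24,42] → █
    (6,4)@(13, 9): e=[110,12,34] → █
    (7,4)@(15, 9): e=[130,0,26] → ·  [on edge]
    (10,5)@(21, 11): e=[182,0,-26] → ·  [on edge]
  covered (18 px):
    · · · · · · · · · · · ·
    · · · · · · · · · · · ·
    █ · · · · · · · · · · ·
    · █ █ █ · · · · · · · ·
    · █ █ █ █ █ █ · · · · ·
    · █ █ █ █ █ █ · · · · ·
    · · █ █ · · · · · · · ·
    · · · · · · · · · · · ·
    · · · · · · · · · · · ·
    · · · · · · · · · · · ·
    · · · · · · · · · · · ·
T2:
  2·area = 48  (B↔C swapped to make it positive)
  edge (4, 18)→(16, 2): d=(12,-16) top-left  bias=+0
  edge (16, 2)→(16, 6): d=(0,4) right/bottom  bias=-1
  edge (16, 6)→(4, 18): d=(-12,12) right/bottom  bias=-1
    (10,0)@(21, 1): e=[68,-20,0] → ·  [on edge]
    (9,1)@(19, 3): e=[60,-12,0] → ·  [on edge]
    (7,2)@(15, 5): e=[20,4,24] → █
    (8,2)@(17, 5): e=[52,-4,0] → ·  [on edge]
    (6,3)@(13, 7): e=[12,12,24] → █
    (7,3)@(15, 7): e=[44,4,0] → ·  [on edge]
    (5,4)@(11, 9): e=[4,20,24] → █
    (6,4)@(13, 9): e=[36,12,0] → ·  [on edge]
    (5,5)@(11, 11): e=[28,20,0] → ·  [on edge]
    (4,6)@(9, 13): e=[20,28,0] → ·  [on edge]
    (3,7)@(7, 15): e=[12,36,0] → ·  [on edge]
    (2,8)@(5, 17): e=[4,44,0] → ·  [on edge]
    (1,9)@(3, 19): e=[-4,52,0] → ·  [on edge]
    (0,10)@(1, 21): e=[-12,60,0] → ·  [on edge]
  covered (3 px):
    · · · · · · · · · · · ·
    · · · · · · · · · · · ·
    · · · · · · · █ · · · ·
    · · · · · · █ · · · · ·
    · · · · · █ · · · · · ·
    · · · · · · · · · · · ·
    · · · · · · · · · · · ·
    · · · · · · · · · · · ·
    · · · · · · · · · · · ·
    · · · · · · · · · · · ·
    · · · · · · · · · · · ·
T3:
  2·area = 9
  edge (7, 11)→(20, 9): d=(13,-2) top-left  bias=+0
  edge (20, 9)→(18, 10): d=(-2,1) right/bottom  bias=-1
  edge (18, 10)→(7, 11): d=(-11,1) right/bottom  bias=-1
    (3,5)@(7, 11): e=[0,9,0] → ·  [on edge]
  covered (0 px):
    · · · · · · · · · · · ·
    · · · · · · · · · · · ·
    · · · · · · · · · · · ·
    · · · · · · · · · · · ·
    · · · · · · · · · · · ·
    · · · · · · · · · · · ·
    · · · · · · · · · · · ·
    · · · · · · · · · · · ·
    · · · · · · · · · · · ·
    · · · · · · · · · · · ·
    · · · · · · · · · · · ·

Final: 27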